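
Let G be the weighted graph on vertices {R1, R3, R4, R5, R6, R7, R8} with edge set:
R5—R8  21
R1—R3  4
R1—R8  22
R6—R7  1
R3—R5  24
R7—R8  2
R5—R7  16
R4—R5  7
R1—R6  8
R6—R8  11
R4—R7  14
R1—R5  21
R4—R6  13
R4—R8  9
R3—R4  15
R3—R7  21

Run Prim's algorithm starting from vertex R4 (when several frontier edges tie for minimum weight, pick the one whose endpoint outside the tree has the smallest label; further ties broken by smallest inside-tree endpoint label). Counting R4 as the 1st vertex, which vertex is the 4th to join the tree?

Prim, starting at R4.
Step 1: cheapest edge leaving the tree is R4—R5 (7); add R5.
Step 2: cheapest edge leaving the tree is R4—R8 (9); add R8.
Step 3: cheapest edge leaving the tree is R7—R8 (2); add R7.
Step 4: cheapest edge leaving the tree is R6—R7 (1); add R6.
Step 5: cheapest edge leaving the tree is R1—R6 (8); add R1.
Step 6: cheapest edge leaving the tree is R1—R3 (4); add R3.
Vertex order: R4, R5, R8, R7, R6, R1, R3. The 4th vertex is R7.

R7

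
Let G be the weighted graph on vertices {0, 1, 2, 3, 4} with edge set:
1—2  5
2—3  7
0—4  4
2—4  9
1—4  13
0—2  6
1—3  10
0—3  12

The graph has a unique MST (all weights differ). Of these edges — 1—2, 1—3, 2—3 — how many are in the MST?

Kruskal: consider edges lightest-first.
0—4 (4): add. Components now {0,4} {1} {2} {3}
1—2 (5): add. Components now {0,4} {1,2} {3}
0—2 (6): add. Components now {0,1,2,4} {3}
2—3 (7): add. Components now {0,1,2,3,4}
MST edge set: {0—4, 1—2, 0—2, 2—3}.
Of the listed edges, {1—2, 2—3} are in the MST → 2.

2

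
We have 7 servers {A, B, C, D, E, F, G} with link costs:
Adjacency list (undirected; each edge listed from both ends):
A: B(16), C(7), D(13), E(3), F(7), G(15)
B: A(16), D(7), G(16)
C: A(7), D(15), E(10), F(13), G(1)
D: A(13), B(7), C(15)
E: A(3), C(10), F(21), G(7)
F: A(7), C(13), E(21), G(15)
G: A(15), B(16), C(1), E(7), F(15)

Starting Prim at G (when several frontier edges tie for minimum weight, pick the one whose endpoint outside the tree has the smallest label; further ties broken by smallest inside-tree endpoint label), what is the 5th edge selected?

Prim's algorithm from G:
Step 1: cheapest edge leaving the tree is C-G (1); add C.
Step 2: cheapest edge leaving the tree is A-C (7); add A.
Step 3: cheapest edge leaving the tree is A-E (3); add E.
Step 4: cheapest edge leaving the tree is A-F (7); add F.
Step 5: cheapest edge leaving the tree is A-D (13); add D.
Step 6: cheapest edge leaving the tree is B-D (7); add B.
The 5th edge added is A-D.

A-D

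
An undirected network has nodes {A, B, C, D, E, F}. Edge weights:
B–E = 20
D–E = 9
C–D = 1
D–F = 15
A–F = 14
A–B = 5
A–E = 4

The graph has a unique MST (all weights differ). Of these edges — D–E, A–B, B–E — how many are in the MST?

Sort edges by weight, then run Kruskal:
C–D (1): add — endpoints in different components.
A–E (4): add — endpoints in different components.
A–B (5): add — endpoints in different components.
D–E (9): add — endpoints in different components.
A–F (14): add — endpoints in different components.
MST edge set: {C–D, A–E, A–B, D–E, A–F}.
Of the listed edges, {D–E, A–B} are in the MST → 2.

2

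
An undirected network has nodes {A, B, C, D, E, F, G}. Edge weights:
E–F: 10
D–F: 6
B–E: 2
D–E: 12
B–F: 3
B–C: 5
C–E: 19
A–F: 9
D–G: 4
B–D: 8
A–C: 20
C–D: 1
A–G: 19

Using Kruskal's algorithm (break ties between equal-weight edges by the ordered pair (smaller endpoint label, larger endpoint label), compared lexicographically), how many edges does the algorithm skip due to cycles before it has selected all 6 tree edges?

2

Kruskal: consider edges lightest-first.
C–D (1): add — endpoints in different components.
B–E (2): add — endpoints in different components.
B–F (3): add — endpoints in different components.
D–G (4): add — endpoints in different components.
B–C (5): add — endpoints in different components.
D–F (6): skip — D and F already connected.
B–D (8): skip — B and D already connected.
A–F (9): add — endpoints in different components.
Edges rejected before the tree was complete: 2.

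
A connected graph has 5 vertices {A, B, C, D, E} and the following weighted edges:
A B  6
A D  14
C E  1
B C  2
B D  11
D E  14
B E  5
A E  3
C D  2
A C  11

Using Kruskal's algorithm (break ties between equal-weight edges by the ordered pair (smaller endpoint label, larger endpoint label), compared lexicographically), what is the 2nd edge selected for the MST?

B-C

Kruskal: consider edges lightest-first.
C E (1): add — endpoints in different components.
B C (2): add — endpoints in different components.
C D (2): add — endpoints in different components.
A E (3): add — endpoints in different components.
The 2nd edge added is B C.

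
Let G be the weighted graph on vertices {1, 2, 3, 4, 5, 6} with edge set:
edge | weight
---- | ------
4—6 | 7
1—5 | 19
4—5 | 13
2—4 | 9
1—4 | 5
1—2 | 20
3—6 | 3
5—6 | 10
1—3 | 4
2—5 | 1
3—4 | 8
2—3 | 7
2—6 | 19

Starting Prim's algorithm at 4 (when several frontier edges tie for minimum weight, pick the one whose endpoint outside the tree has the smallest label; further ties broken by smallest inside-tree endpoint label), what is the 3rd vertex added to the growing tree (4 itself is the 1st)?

Prim, starting at 4.
Step 1: cheapest edge leaving the tree is 1—4 (5); add 1.
Step 2: cheapest edge leaving the tree is 1—3 (4); add 3.
Step 3: cheapest edge leaving the tree is 3—6 (3); add 6.
Step 4: cheapest edge leaving the tree is 2—3 (7); add 2.
Step 5: cheapest edge leaving the tree is 2—5 (1); add 5.
Vertex order: 4, 1, 3, 6, 2, 5. The 3rd vertex is 3.

3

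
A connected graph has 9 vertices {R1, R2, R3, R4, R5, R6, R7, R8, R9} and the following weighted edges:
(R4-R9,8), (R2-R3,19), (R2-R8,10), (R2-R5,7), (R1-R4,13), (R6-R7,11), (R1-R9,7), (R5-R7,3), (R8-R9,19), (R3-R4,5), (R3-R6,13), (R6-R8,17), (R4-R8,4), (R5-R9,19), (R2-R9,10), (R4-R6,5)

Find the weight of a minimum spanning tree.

49

Kruskal's algorithm — process edges by increasing weight (ties by edge label):
R5-R7 (3): add — endpoints in different components.
R4-R8 (4): add — endpoints in different components.
R3-R4 (5): add — endpoints in different components.
R4-R6 (5): add — endpoints in different components.
R1-R9 (7): add — endpoints in different components.
R2-R5 (7): add — endpoints in different components.
R4-R9 (8): add — endpoints in different components.
R2-R8 (10): add — endpoints in different components.
MST edges: R5-R7, R4-R8, R3-R4, R4-R6, R1-R9, R2-R5, R4-R9, R2-R8; total weight 3+4+5+5+7+7+8+10 = 49.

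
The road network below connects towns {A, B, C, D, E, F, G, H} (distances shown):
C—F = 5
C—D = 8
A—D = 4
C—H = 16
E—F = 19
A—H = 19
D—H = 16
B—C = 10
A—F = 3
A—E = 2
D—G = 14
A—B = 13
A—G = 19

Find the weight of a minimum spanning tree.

Grow the tree from C using Prim:
Step 1: cheapest edge leaving the tree is C—F (5); add F.
Step 2: cheapest edge leaving the tree is A—F (3); add A.
Step 3: cheapest edge leaving the tree is A—E (2); add E.
Step 4: cheapest edge leaving the tree is A—D (4); add D.
Step 5: cheapest edge leaving the tree is B—C (10); add B.
Step 6: cheapest edge leaving the tree is D—G (14); add G.
Step 7: cheapest edge leaving the tree is C—H (16); add H.
MST edges: C—F, A—F, A—E, A—D, B—C, D—G, C—H; total weight 5+3+2+4+10+14+16 = 54.

54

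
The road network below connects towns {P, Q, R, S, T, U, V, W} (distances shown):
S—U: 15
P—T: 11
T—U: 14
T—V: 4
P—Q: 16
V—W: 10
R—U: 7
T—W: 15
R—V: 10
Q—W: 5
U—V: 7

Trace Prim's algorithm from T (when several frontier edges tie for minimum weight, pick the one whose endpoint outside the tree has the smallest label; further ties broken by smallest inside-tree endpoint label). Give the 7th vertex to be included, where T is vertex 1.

P

Prim, starting at T.
Step 1: cheapest edge leaving the tree is T—V (4); add V.
Step 2: cheapest edge leaving the tree is U—V (7); add U.
Step 3: cheapest edge leaving the tree is R—U (7); add R.
Step 4: cheapest edge leaving the tree is V—W (10); add W.
Step 5: cheapest edge leaving the tree is Q—W (5); add Q.
Step 6: cheapest edge leaving the tree is P—T (11); add P.
Step 7: cheapest edge leaving the tree is S—U (15); add S.
Vertex order: T, V, U, R, W, Q, P, S. The 7th vertex is P.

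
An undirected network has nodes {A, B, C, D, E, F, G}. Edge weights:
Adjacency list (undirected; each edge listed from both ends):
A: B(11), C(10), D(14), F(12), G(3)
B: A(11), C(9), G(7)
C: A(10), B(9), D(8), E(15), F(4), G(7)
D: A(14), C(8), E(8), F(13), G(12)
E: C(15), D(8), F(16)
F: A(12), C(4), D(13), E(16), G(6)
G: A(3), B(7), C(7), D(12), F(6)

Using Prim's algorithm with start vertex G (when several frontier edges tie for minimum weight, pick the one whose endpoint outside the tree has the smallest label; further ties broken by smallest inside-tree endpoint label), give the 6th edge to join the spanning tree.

Grow the tree from G using Prim:
Step 1: cheapest edge leaving the tree is A-G (3); add A.
Step 2: cheapest edge leaving the tree is F-G (6); add F.
Step 3: cheapest edge leaving the tree is C-F (4); add C.
Step 4: cheapest edge leaving the tree is B-G (7); add B.
Step 5: cheapest edge leaving the tree is C-D (8); add D.
Step 6: cheapest edge leaving the tree is D-E (8); add E.
The 6th edge added is D-E.

D-E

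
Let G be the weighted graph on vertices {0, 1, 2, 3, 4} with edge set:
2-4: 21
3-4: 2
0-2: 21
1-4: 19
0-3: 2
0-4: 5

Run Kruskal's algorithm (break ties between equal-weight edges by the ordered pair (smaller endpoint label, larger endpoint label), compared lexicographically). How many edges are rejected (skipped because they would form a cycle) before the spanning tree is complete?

Kruskal's algorithm — process edges by increasing weight (ties by edge label):
0-3 (2): add. Components now {0,3} {1} {2} {4}
3-4 (2): add. Components now {0,3,4} {1} {2}
0-4 (5): skip — 0 and 4 already connected.
1-4 (19): add. Components now {0,1,3,4} {2}
0-2 (21): add. Components now {0,1,2,3,4}
Edges rejected before the tree was complete: 1.

1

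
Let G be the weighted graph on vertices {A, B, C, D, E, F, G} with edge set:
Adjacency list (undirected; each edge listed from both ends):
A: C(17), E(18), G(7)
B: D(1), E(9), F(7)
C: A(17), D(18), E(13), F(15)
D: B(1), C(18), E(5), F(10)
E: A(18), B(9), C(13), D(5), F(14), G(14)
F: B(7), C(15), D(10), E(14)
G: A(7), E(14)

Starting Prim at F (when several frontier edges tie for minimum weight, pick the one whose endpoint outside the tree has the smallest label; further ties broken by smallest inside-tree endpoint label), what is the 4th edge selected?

C-E

Grow the tree from F using Prim:
Step 1: frontier [B-F 7, D-F 10, E-F 14, C-F 15] → take B-F (7); add B.
Step 2: frontier [B-D 1, B-E 9, D-F 10, E-F 14, C-F 15] → take B-D (1); add D.
Step 3: frontier [B-E 9, D-E 5, C-D 18, E-F 14, C-F 15] → take D-E (5); add E.
Step 4: frontier [C-D 18, C-E 13, E-G 14, A-E 18, C-F 15] → take C-E (13); add C.
Step 5: frontier [A-C 17, E-G 14, A-E 18] → take E-G (14); add G.
Step 6: frontier [A-C 17, A-E 18, A-G 7] → take A-G (7); add A.
The 4th edge added is C-E.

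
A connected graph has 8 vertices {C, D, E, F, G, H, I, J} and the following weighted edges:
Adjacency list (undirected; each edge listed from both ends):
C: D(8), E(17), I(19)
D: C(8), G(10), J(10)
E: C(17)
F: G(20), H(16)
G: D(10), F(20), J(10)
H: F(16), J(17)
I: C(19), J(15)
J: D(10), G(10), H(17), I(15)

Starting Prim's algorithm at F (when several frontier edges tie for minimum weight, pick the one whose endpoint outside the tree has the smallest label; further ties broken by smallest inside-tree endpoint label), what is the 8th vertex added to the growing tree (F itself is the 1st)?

E

Grow the tree from F using Prim:
Step 1: cheapest edge leaving the tree is F-H (16); add H.
Step 2: cheapest edge leaving the tree is H-J (17); add J.
Step 3: cheapest edge leaving the tree is D-J (10); add D.
Step 4: cheapest edge leaving the tree is C-D (8); add C.
Step 5: cheapest edge leaving the tree is D-G (10); add G.
Step 6: cheapest edge leaving the tree is I-J (15); add I.
Step 7: cheapest edge leaving the tree is C-E (17); add E.
Vertex order: F, H, J, D, C, G, I, E. The 8th vertex is E.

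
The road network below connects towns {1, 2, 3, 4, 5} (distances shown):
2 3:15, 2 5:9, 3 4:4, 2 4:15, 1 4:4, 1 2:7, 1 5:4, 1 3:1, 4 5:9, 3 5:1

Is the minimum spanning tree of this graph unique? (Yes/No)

No

Sort edges by weight, then run Kruskal:
1 3 (1): add. Components now {1,3} {2} {4} {5}
3 5 (1): add. Components now {1,3,5} {2} {4}
1 4 (4): add. Components now {1,3,4,5} {2}
1 5 (4): skip — 1 and 5 already connected.
3 4 (4): skip — 3 and 4 already connected.
1 2 (7): add. Components now {1,2,3,4,5}
Non-tree edge 3 4 has weight 4, equal to the heaviest edge on its tree cycle — swapping gives another MST of the same weight. Not unique.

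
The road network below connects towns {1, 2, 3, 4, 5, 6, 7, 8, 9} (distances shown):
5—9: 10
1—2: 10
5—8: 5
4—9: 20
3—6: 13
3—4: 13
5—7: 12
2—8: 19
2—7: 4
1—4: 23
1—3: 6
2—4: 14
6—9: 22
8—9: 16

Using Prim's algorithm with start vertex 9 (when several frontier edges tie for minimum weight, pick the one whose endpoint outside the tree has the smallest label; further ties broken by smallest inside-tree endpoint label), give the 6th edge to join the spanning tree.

Prim's algorithm from 9:
Step 1: frontier [5—9 10, 8—9 16, 4—9 20, 6—9 22] → take 5—9 (10); add 5.
Step 2: frontier [5—8 5, 5—7 12, 8—9 16, 4—9 20, 6—9 22] → take 5—8 (5); add 8.
Step 3: frontier [5—7 12, 2—8 19, 4—9 20, 6—9 22] → take 5—7 (12); add 7.
Step 4: frontier [2—7 4, 2—8 19, 4—9 20, 6—9 22] → take 2—7 (4); add 2.
Step 5: frontier [1—2 10, 2—4 14, 4—9 20, 6—9 22] → take 1—2 (10); add 1.
Step 6: frontier [1—3 6, 1—4 23, 2—4 14, 4—9 20, 6—9 22] → take 1—3 (6); add 3.
Step 7: frontier [1—4 23, 2—4 14, 3—4 13, 3—6 13, 4—9 20, 6—9 22] → take 3—4 (13); add 4.
Step 8: frontier [3—6 13, 6—9 22] → take 3—6 (13); add 6.
The 6th edge added is 1—3.

1-3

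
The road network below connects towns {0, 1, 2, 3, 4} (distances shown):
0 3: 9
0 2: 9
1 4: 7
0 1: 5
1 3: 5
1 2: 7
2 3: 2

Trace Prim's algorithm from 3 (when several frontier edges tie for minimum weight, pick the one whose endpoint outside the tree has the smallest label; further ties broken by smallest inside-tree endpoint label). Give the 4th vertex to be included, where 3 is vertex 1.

0

Grow the tree from 3 using Prim:
Step 1: frontier [2 3 2, 1 3 5, 0 3 9] → take 2 3 (2); add 2.
Step 2: frontier [1 2 7, 0 2 9, 1 3 5, 0 3 9] → take 1 3 (5); add 1.
Step 3: frontier [0 1 5, 1 4 7, 0 2 9, 0 3 9] → take 0 1 (5); add 0.
Step 4: frontier [1 4 7] → take 1 4 (7); add 4.
Vertex order: 3, 2, 1, 0, 4. The 4th vertex is 0.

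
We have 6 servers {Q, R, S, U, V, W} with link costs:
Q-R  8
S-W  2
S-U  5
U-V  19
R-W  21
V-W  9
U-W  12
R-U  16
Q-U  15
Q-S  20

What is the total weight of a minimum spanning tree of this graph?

Sort edges by weight, then run Kruskal:
S-W (2): add. Components now {Q} {V} {U} {S,W} {R}
S-U (5): add. Components now {Q} {V} {S,U,W} {R}
Q-R (8): add. Components now {Q,R} {V} {S,U,W}
V-W (9): add. Components now {Q,R} {S,U,V,W}
U-W (12): skip — U and W already connected.
Q-U (15): add. Components now {Q,R,S,U,V,W}
MST edges: S-W, S-U, Q-R, V-W, Q-U; total weight 2+5+8+9+15 = 39.

39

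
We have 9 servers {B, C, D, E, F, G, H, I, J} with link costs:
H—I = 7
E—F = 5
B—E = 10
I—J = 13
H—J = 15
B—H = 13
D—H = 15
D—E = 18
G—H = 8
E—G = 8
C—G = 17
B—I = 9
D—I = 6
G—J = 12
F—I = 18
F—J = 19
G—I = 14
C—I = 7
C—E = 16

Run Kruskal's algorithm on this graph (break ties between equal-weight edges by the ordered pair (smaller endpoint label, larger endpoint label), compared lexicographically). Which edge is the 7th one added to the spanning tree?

B-I

Kruskal's algorithm — process edges by increasing weight (ties by edge label):
E—F (5): add — endpoints in different components.
D—I (6): add — endpoints in different components.
C—I (7): add — endpoints in different components.
H—I (7): add — endpoints in different components.
E—G (8): add — endpoints in different components.
G—H (8): add — endpoints in different components.
B—I (9): add — endpoints in different components.
B—E (10): skip — B and E already connected.
G—J (12): add — endpoints in different components.
The 7th edge added is B—I.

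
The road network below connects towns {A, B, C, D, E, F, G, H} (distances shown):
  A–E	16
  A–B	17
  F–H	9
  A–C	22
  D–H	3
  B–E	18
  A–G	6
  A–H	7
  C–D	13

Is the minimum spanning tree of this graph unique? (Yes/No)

Kruskal's algorithm — process edges by increasing weight (ties by edge label):
D–H (3): add — endpoints in different components.
A–G (6): add — endpoints in different components.
A–H (7): add — endpoints in different components.
F–H (9): add — endpoints in different components.
C–D (13): add — endpoints in different components.
A–E (16): add — endpoints in different components.
A–B (17): add — endpoints in different components.
Every non-tree edge has weight strictly greater than the heaviest edge on the tree path between its endpoints, so the MST is unique.

Yes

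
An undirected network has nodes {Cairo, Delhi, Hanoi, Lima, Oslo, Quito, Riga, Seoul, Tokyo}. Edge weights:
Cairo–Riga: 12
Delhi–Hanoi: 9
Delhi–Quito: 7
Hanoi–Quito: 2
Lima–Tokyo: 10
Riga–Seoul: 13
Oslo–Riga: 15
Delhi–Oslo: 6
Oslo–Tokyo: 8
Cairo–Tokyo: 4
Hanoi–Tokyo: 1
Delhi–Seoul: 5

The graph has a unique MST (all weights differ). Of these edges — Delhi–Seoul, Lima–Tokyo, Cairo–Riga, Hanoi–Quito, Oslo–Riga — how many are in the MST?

Sort edges by weight, then run Kruskal:
Hanoi–Tokyo (1): add — endpoints in different components.
Hanoi–Quito (2): add — endpoints in different components.
Cairo–Tokyo (4): add — endpoints in different components.
Delhi–Seoul (5): add — endpoints in different components.
Delhi–Oslo (6): add — endpoints in different components.
Delhi–Quito (7): add — endpoints in different components.
Oslo–Tokyo (8): skip — Tokyo and Oslo already connected.
Delhi–Hanoi (9): skip — Hanoi and Delhi already connected.
Lima–Tokyo (10): add — endpoints in different components.
Cairo–Riga (12): add — endpoints in different components.
MST edge set: {Hanoi–Tokyo, Hanoi–Quito, Cairo–Tokyo, Delhi–Seoul, Delhi–Oslo, Delhi–Quito, Lima–Tokyo, Cairo–Riga}.
Of the listed edges, {Delhi–Seoul, Lima–Tokyo, Cairo–Riga, Hanoi–Quito} are in the MST → 4.

4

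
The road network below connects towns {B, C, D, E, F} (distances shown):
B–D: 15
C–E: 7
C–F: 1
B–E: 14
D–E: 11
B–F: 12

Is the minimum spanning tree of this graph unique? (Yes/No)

Sort edges by weight, then run Kruskal:
C–F (1): add — endpoints in different components.
C–E (7): add — endpoints in different components.
D–E (11): add — endpoints in different components.
B–F (12): add — endpoints in different components.
Every non-tree edge has weight strictly greater than the heaviest edge on the tree path between its endpoints, so the MST is unique.

Yes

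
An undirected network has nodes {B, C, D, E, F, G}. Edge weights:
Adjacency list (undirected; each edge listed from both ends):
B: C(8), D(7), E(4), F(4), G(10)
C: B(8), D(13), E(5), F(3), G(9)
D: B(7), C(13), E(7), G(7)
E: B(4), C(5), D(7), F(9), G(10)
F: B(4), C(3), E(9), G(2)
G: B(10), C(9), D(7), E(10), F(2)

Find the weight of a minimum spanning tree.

Kruskal's algorithm — process edges by increasing weight (ties by edge label):
F–G (2): add — endpoints in different components.
C–F (3): add — endpoints in different components.
B–E (4): add — endpoints in different components.
B–F (4): add — endpoints in different components.
C–E (5): skip — C and E already connected.
B–D (7): add — endpoints in different components.
MST edges: F–G, C–F, B–E, B–F, B–D; total weight 2+3+4+4+7 = 20.

20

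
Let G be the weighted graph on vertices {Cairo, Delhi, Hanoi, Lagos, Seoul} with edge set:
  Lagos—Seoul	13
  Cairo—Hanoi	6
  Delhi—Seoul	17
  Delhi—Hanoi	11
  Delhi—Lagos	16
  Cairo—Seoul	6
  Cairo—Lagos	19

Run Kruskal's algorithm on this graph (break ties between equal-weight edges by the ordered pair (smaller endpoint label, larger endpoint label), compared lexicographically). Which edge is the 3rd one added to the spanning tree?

Sort edges by weight, then run Kruskal:
Cairo—Hanoi (6): add. Components now {Lagos} {Cairo,Hanoi} {Delhi} {Seoul}
Cairo—Seoul (6): add. Components now {Lagos} {Cairo,Hanoi,Seoul} {Delhi}
Delhi—Hanoi (11): add. Components now {Lagos} {Cairo,Delhi,Hanoi,Seoul}
Lagos—Seoul (13): add. Components now {Cairo,Delhi,Hanoi,Lagos,Seoul}
The 3rd edge added is Delhi—Hanoi.

Delhi-Hanoi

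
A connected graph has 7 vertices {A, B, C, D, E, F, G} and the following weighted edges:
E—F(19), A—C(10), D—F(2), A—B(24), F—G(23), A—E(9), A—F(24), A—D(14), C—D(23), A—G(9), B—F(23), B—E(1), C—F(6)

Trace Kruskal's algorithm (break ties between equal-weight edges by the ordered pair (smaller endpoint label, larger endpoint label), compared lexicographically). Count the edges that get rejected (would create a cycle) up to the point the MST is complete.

Sort edges by weight, then run Kruskal:
B—E (1): add. Components now {A} {B,E} {C} {D} {F} {G}
D—F (2): add. Components now {A} {B,E} {C} {D,F} {G}
C—F (6): add. Components now {A} {B,E} {C,D,F} {G}
A—E (9): add. Components now {A,B,E} {C,D,F} {G}
A—G (9): add. Components now {A,B,E,G} {C,D,F}
A—C (10): add. Components now {A,B,C,D,E,F,G}
Edges rejected before the tree was complete: 0.

0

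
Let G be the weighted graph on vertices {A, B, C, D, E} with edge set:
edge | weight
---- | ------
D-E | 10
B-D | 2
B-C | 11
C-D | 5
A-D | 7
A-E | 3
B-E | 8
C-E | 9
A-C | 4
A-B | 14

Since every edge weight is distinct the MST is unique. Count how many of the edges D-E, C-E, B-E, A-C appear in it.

1

Kruskal: consider edges lightest-first.
B-D (2): add — endpoints in different components.
A-E (3): add — endpoints in different components.
A-C (4): add — endpoints in different components.
C-D (5): add — endpoints in different components.
MST edge set: {B-D, A-E, A-C, C-D}.
Of the listed edges, {A-C} are in the MST → 1.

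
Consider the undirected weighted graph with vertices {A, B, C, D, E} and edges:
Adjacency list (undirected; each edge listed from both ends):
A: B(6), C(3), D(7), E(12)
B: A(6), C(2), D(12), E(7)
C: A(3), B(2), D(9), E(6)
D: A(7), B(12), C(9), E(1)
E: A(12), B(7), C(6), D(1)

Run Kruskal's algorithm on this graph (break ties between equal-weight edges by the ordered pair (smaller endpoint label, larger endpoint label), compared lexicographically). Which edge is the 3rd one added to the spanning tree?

Kruskal's algorithm — process edges by increasing weight (ties by edge label):
D–E (1): add. Components now {A} {B} {C} {D,E}
B–C (2): add. Components now {A} {B,C} {D,E}
A–C (3): add. Components now {A,B,C} {D,E}
A–B (6): skip — A and B already connected.
C–E (6): add. Components now {A,B,C,D,E}
The 3rd edge added is A–C.

A-C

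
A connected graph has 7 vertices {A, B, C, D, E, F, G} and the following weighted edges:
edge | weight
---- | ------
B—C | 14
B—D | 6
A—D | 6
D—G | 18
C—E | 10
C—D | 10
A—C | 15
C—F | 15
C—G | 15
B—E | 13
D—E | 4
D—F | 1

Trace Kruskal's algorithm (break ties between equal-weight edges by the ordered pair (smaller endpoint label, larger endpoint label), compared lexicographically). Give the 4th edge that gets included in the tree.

B-D

Kruskal: consider edges lightest-first.
D—F (1): add — endpoints in different components.
D—E (4): add — endpoints in different components.
A—D (6): add — endpoints in different components.
B—D (6): add — endpoints in different components.
C—D (10): add — endpoints in different components.
C—E (10): skip — C and E already connected.
B—E (13): skip — B and E already connected.
B—C (14): skip — B and C already connected.
A—C (15): skip — A and C already connected.
C—F (15): skip — C and F already connected.
C—G (15): add — endpoints in different components.
The 4th edge added is B—D.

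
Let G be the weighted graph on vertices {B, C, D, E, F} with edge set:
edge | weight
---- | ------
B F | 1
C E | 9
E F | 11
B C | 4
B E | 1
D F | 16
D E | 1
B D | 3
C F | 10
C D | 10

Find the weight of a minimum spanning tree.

Kruskal: consider edges lightest-first.
B E (1): add. Components now {B,E} {C} {D} {F}
B F (1): add. Components now {B,E,F} {C} {D}
D E (1): add. Components now {B,D,E,F} {C}
B D (3): skip — B and D already connected.
B C (4): add. Components now {B,C,D,E,F}
MST edges: B E, B F, D E, B C; total weight 1+1+1+4 = 7.

7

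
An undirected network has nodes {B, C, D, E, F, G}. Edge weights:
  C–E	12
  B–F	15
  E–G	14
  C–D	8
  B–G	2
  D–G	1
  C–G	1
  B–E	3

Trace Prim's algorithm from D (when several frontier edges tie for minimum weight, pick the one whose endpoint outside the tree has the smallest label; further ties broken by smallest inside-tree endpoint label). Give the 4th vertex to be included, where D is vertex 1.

B

Prim's algorithm from D:
Step 1: cheapest edge leaving the tree is D–G (1); add G.
Step 2: cheapest edge leaving the tree is C–G (1); add C.
Step 3: cheapest edge leaving the tree is B–G (2); add B.
Step 4: cheapest edge leaving the tree is B–E (3); add E.
Step 5: cheapest edge leaving the tree is B–F (15); add F.
Vertex order: D, G, C, B, E, F. The 4th vertex is B.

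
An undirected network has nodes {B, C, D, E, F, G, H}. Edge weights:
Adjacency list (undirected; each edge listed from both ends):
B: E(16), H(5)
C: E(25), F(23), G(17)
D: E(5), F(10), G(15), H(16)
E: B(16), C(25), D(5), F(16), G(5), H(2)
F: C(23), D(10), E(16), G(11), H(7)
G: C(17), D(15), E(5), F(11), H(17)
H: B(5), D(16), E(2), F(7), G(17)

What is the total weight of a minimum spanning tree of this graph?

41

Kruskal's algorithm — process edges by increasing weight (ties by edge label):
E–H (2): add. Components now {B} {C} {D} {E,H} {F} {G}
B–H (5): add. Components now {B,E,H} {C} {D} {F} {G}
D–E (5): add. Components now {B,D,E,H} {C} {F} {G}
E–G (5): add. Components now {B,D,E,G,H} {C} {F}
F–H (7): add. Components now {B,D,E,F,G,H} {C}
D–F (10): skip — D and F already connected.
F–G (11): skip — F and G already connected.
D–G (15): skip — D and G already connected.
B–E (16): skip — B and E already connected.
D–H (16): skip — D and H already connected.
E–F (16): skip — E and F already connected.
C–G (17): add. Components now {B,C,D,E,F,G,H}
MST edges: E–H, B–H, D–E, E–G, F–H, C–G; total weight 2+5+5+5+7+17 = 41.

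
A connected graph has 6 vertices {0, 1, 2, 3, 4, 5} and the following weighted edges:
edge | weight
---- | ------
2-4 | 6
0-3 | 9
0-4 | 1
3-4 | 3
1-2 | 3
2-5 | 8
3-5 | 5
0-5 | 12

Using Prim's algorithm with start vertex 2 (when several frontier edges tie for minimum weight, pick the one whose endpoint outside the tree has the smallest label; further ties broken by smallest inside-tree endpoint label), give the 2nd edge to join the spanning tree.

2-4

Prim, starting at 2.
Step 1: frontier [1-2 3, 2-4 6, 2-5 8] → take 1-2 (3); add 1.
Step 2: frontier [2-4 6, 2-5 8] → take 2-4 (6); add 4.
Step 3: frontier [2-5 8, 0-4 1, 3-4 3] → take 0-4 (1); add 0.
Step 4: frontier [0-3 9, 0-5 12, 2-5 8, 3-4 3] → take 3-4 (3); add 3.
Step 5: frontier [0-5 12, 2-5 8, 3-5 5] → take 3-5 (5); add 5.
The 2nd edge added is 2-4.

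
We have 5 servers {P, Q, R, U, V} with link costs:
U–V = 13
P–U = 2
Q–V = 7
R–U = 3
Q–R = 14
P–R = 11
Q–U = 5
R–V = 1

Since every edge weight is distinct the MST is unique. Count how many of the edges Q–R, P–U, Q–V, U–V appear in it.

Kruskal: consider edges lightest-first.
R–V (1): add. Components now {Q} {R,V} {P} {U}
P–U (2): add. Components now {Q} {R,V} {P,U}
R–U (3): add. Components now {Q} {P,R,U,V}
Q–U (5): add. Components now {P,Q,R,U,V}
MST edge set: {R–V, P–U, R–U, Q–U}.
Of the listed edges, {P–U} are in the MST → 1.

1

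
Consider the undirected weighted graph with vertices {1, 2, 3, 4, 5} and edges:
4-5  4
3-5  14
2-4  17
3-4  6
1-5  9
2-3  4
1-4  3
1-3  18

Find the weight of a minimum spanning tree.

17

Kruskal's algorithm — process edges by increasing weight (ties by edge label):
1-4 (3): add — endpoints in different components.
2-3 (4): add — endpoints in different components.
4-5 (4): add — endpoints in different components.
3-4 (6): add — endpoints in different components.
MST edges: 1-4, 2-3, 4-5, 3-4; total weight 3+4+4+6 = 17.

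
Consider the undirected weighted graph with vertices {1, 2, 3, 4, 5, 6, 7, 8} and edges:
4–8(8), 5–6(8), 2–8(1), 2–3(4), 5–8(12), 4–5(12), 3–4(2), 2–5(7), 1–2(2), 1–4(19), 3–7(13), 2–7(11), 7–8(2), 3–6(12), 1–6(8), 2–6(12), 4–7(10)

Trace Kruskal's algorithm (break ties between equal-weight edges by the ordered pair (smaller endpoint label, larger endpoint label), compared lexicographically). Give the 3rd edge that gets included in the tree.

3-4

Kruskal: consider edges lightest-first.
2–8 (1): add — endpoints in different components.
1–2 (2): add — endpoints in different components.
3–4 (2): add — endpoints in different components.
7–8 (2): add — endpoints in different components.
2–3 (4): add — endpoints in different components.
2–5 (7): add — endpoints in different components.
1–6 (8): add — endpoints in different components.
The 3rd edge added is 3–4.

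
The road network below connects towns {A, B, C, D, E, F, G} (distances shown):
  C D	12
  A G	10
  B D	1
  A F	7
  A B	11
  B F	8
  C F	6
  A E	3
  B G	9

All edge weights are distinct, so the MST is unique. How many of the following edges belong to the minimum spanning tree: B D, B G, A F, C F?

4

Sort edges by weight, then run Kruskal:
B D (1): add — endpoints in different components.
A E (3): add — endpoints in different components.
C F (6): add — endpoints in different components.
A F (7): add — endpoints in different components.
B F (8): add — endpoints in different components.
B G (9): add — endpoints in different components.
MST edge set: {B D, A E, C F, A F, B F, B G}.
Of the listed edges, {B D, B G, A F, C F} are in the MST → 4.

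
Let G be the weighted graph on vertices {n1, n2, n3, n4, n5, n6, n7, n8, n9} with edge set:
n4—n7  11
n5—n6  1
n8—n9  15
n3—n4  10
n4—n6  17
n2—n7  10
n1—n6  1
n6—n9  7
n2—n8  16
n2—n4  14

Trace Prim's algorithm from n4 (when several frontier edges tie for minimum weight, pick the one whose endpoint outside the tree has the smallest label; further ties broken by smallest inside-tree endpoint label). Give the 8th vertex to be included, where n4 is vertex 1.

Grow the tree from n4 using Prim:
Step 1: frontier [n3—n4 10, n4—n7 11, n2—n4 14, n4—n6 17] → take n3—n4 (10); add n3.
Step 2: frontier [n4—n7 11, n2—n4 14, n4—n6 17] → take n4—n7 (11); add n7.
Step 3: frontier [n2—n4 14, n4—n6 17, n2—n7 10] → take n2—n7 (10); add n2.
Step 4: frontier [n2—n8 16, n4—n6 17] → take n2—n8 (16); add n8.
Step 5: frontier [n4—n6 17, n8—n9 15] → take n8—n9 (15); add n9.
Step 6: frontier [n4—n6 17, n6—n9 7] → take n6—n9 (7); add n6.
Step 7: frontier [n1—n6 1, n5—n6 1] → take n1—n6 (1); add n1.
Step 8: frontier [n5—n6 1] → take n5—n6 (1); add n5.
Vertex order: n4, n3, n7, n2, n8, n9, n6, n1, n5. The 8th vertex is n1.

n1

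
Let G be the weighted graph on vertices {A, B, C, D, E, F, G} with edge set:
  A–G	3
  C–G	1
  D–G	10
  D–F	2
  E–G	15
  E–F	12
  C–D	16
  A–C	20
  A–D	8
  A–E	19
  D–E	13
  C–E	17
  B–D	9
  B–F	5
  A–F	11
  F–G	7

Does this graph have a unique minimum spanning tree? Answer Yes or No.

Kruskal's algorithm — process edges by increasing weight (ties by edge label):
C–G (1): add. Components now {A} {B} {C,G} {D} {E} {F}
D–F (2): add. Components now {A} {B} {C,G} {D,F} {E}
A–G (3): add. Components now {A,C,G} {B} {D,F} {E}
B–F (5): add. Components now {A,C,G} {B,D,F} {E}
F–G (7): add. Components now {A,B,C,D,F,G} {E}
A–D (8): skip — A and D already connected.
B–D (9): skip — B and D already connected.
D–G (10): skip — D and G already connected.
A–F (11): skip — A and F already connected.
E–F (12): add. Components now {A,B,C,D,E,F,G}
Every non-tree edge has weight strictly greater than the heaviest edge on the tree path between its endpoints, so the MST is unique.

Yes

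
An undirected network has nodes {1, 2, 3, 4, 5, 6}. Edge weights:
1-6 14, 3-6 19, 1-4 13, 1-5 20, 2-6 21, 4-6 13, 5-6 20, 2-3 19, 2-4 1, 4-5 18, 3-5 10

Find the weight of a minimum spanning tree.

Sort edges by weight, then run Kruskal:
2-4 (1): add — endpoints in different components.
3-5 (10): add — endpoints in different components.
1-4 (13): add — endpoints in different components.
4-6 (13): add — endpoints in different components.
1-6 (14): skip — 1 and 6 already connected.
4-5 (18): add — endpoints in different components.
MST edges: 2-4, 3-5, 1-4, 4-6, 4-5; total weight 1+10+13+13+18 = 55.

55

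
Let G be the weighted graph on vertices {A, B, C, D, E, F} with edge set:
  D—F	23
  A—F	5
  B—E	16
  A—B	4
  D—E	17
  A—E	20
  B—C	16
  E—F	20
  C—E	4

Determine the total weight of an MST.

Kruskal: consider edges lightest-first.
A—B (4): add. Components now {A,B} {C} {D} {E} {F}
C—E (4): add. Components now {A,B} {C,E} {D} {F}
A—F (5): add. Components now {A,B,F} {C,E} {D}
B—C (16): add. Components now {A,B,C,E,F} {D}
B—E (16): skip — B and E already connected.
D—E (17): add. Components now {A,B,C,D,E,F}
MST edges: A—B, C—E, A—F, B—C, D—E; total weight 4+4+5+16+17 = 46.

46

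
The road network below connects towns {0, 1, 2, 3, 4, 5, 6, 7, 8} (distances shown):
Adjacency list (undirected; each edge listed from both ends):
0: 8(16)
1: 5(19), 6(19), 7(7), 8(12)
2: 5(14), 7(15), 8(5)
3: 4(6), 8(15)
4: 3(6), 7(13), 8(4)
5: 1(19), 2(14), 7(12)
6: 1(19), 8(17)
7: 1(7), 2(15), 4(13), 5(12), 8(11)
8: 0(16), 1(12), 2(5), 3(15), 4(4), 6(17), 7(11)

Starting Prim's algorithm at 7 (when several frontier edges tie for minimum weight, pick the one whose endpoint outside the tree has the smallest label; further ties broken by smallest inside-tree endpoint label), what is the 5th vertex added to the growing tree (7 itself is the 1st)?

Prim's algorithm from 7:
Step 1: cheapest edge leaving the tree is 1—7 (7); add 1.
Step 2: cheapest edge leaving the tree is 7—8 (11); add 8.
Step 3: cheapest edge leaving the tree is 4—8 (4); add 4.
Step 4: cheapest edge leaving the tree is 2—8 (5); add 2.
Step 5: cheapest edge leaving the tree is 3—4 (6); add 3.
Step 6: cheapest edge leaving the tree is 5—7 (12); add 5.
Step 7: cheapest edge leaving the tree is 0—8 (16); add 0.
Step 8: cheapest edge leaving the tree is 6—8 (17); add 6.
Vertex order: 7, 1, 8, 4, 2, 3, 5, 0, 6. The 5th vertex is 2.

2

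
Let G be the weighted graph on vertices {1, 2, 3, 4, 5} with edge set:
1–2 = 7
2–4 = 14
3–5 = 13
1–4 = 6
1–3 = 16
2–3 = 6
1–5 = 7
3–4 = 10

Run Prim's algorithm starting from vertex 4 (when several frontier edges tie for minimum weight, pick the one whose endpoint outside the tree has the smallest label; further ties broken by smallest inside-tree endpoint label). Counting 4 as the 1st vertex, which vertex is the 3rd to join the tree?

Prim, starting at 4.
Step 1: frontier [1–4 6, 3–4 10, 2–4 14] → take 1–4 (6); add 1.
Step 2: frontier [1–2 7, 1–5 7, 1–3 16, 3–4 10, 2–4 14] → take 1–2 (7); add 2.
Step 3: frontier [1–5 7, 1–3 16, 2–3 6, 3–4 10] → take 2–3 (6); add 3.
Step 4: frontier [1–5 7, 3–5 13] → take 1–5 (7); add 5.
Vertex order: 4, 1, 2, 3, 5. The 3rd vertex is 2.

2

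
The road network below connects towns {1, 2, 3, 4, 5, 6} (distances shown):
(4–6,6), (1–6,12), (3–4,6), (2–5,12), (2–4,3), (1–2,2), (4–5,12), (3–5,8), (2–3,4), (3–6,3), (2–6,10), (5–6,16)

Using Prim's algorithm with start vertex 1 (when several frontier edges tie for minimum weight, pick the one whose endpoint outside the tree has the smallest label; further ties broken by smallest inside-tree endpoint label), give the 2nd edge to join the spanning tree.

Prim's algorithm from 1:
Step 1: cheapest edge leaving the tree is 1–2 (2); add 2.
Step 2: cheapest edge leaving the tree is 2–4 (3); add 4.
Step 3: cheapest edge leaving the tree is 2–3 (4); add 3.
Step 4: cheapest edge leaving the tree is 3–6 (3); add 6.
Step 5: cheapest edge leaving the tree is 3–5 (8); add 5.
The 2nd edge added is 2–4.

2-4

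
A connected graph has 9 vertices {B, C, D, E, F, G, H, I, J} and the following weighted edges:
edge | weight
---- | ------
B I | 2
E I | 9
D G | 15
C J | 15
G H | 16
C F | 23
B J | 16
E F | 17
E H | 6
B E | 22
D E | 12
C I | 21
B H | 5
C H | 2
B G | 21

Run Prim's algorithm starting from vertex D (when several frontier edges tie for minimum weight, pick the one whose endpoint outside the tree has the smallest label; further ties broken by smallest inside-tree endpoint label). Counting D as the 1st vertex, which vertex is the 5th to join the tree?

Prim, starting at D.
Step 1: cheapest edge leaving the tree is D E (12); add E.
Step 2: cheapest edge leaving the tree is E H (6); add H.
Step 3: cheapest edge leaving the tree is C H (2); add C.
Step 4: cheapest edge leaving the tree is B H (5); add B.
Step 5: cheapest edge leaving the tree is B I (2); add I.
Step 6: cheapest edge leaving the tree is D G (15); add G.
Step 7: cheapest edge leaving the tree is C J (15); add J.
Step 8: cheapest edge leaving the tree is E F (17); add F.
Vertex order: D, E, H, C, B, I, G, J, F. The 5th vertex is B.

B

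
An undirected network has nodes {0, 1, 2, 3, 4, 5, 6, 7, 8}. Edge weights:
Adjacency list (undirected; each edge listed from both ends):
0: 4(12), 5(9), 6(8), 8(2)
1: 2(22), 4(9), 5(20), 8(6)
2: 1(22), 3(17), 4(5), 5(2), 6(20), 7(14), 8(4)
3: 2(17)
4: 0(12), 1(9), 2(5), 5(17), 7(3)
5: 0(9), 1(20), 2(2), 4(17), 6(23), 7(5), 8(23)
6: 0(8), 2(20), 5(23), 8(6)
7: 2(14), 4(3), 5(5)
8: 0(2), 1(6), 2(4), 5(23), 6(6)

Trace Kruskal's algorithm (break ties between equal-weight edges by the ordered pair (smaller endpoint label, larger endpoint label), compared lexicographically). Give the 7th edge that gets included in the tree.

6-8

Sort edges by weight, then run Kruskal:
0 8 (2): add — endpoints in different components.
2 5 (2): add — endpoints in different components.
4 7 (3): add — endpoints in different components.
2 8 (4): add — endpoints in different components.
2 4 (5): add — endpoints in different components.
5 7 (5): skip — 5 and 7 already connected.
1 8 (6): add — endpoints in different components.
6 8 (6): add — endpoints in different components.
0 6 (8): skip — 0 and 6 already connected.
0 5 (9): skip — 0 and 5 already connected.
1 4 (9): skip — 1 and 4 already connected.
0 4 (12): skip — 0 and 4 already connected.
2 7 (14): skip — 2 and 7 already connected.
2 3 (17): add — endpoints in different components.
The 7th edge added is 6 8.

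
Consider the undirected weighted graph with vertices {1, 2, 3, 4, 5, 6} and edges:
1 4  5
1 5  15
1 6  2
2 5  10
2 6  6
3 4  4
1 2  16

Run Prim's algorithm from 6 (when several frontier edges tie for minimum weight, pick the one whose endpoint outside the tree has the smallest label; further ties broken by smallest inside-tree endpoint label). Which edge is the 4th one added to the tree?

Grow the tree from 6 using Prim:
Step 1: frontier [1 6 2, 2 6 6] → take 1 6 (2); add 1.
Step 2: frontier [1 4 5, 1 5 15, 1 2 16, 2 6 6] → take 1 4 (5); add 4.
Step 3: frontier [1 5 15, 1 2 16, 3 4 4, 2 6 6] → take 3 4 (4); add 3.
Step 4: frontier [1 5 15, 1 2 16, 2 6 6] → take 2 6 (6); add 2.
Step 5: frontier [1 5 15, 2 5 10] → take 2 5 (10); add 5.
The 4th edge added is 2 6.

2-6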